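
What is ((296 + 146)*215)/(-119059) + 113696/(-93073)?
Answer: -22381259254/11081178307 ≈ -2.0198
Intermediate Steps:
((296 + 146)*215)/(-119059) + 113696/(-93073) = (442*215)*(-1/119059) + 113696*(-1/93073) = 95030*(-1/119059) - 113696/93073 = -95030/119059 - 113696/93073 = -22381259254/11081178307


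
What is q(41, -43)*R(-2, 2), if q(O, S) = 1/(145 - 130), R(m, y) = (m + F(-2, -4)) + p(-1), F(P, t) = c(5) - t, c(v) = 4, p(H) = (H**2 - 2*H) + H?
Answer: 8/15 ≈ 0.53333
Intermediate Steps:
p(H) = H**2 - H
F(P, t) = 4 - t
R(m, y) = 10 + m (R(m, y) = (m + (4 - 1*(-4))) - (-1 - 1) = (m + (4 + 4)) - 1*(-2) = (m + 8) + 2 = (8 + m) + 2 = 10 + m)
q(O, S) = 1/15
q(41, -43)*R(-2, 2) = (10 - 2)/15 = (1/15)*8 = 8/15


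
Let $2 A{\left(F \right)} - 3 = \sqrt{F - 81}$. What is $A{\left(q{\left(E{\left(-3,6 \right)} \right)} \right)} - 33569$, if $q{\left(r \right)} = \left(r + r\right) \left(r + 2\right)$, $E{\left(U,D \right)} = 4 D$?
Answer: $- \frac{67135}{2} + \frac{\sqrt{1167}}{2} \approx -33550.0$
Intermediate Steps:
$q{\left(r \right)} = 2 r \left(2 + r\right)$
$A{\left(F \right)} = \frac{3}{2} + \frac{\sqrt{-81 + F}}{2}$ ($A{\left(F \right)} = \frac{3}{2} + \frac{\sqrt{F - 81}}{2} = \frac{3}{2} + \frac{\sqrt{-81 + F}}{2}$)
$A{\left(q{\left(E{\left(-3,6 \right)} \right)} \right)} - 33569 = \left(\frac{3}{2} + \frac{\sqrt{-81 + 2 \cdot 4 \cdot 6 \left(2 + 4 \cdot 6\right)}}{2}\right) - 33569 = \left(\frac{3}{2} + \frac{\sqrt{-81 + 2 \cdot 24 \left(2 + 24\right)}}{2}\right) - 33569 = \left(\frac{3}{2} + \frac{\sqrt{-81 + 2 \cdot 24 \cdot 26}}{2}\right) - 33569 = \left(\frac{3}{2} + \frac{\sqrt{-81 + 1248}}{2}\right) - 33569 = \left(\frac{3}{2} + \frac{\sqrt{1167}}{2}\right) - 33569 = - \frac{67135}{2} + \frac{\sqrt{1167}}{2}$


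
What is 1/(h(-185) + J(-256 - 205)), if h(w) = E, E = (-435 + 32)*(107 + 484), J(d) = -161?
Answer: -1/238334 ≈ -4.1958e-6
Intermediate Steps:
E = -238173 (E = -403*591 = -238173)
h(w) = -238173
1/(h(-185) + J(-256 - 205)) = 1/(-238173 - 161) = 1/(-238334) = -1/238334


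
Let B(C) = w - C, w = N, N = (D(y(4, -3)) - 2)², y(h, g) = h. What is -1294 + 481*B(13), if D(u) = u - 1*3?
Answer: -7066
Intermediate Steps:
D(u) = -3 + u (D(u) = u - 3 = -3 + u)
N = 1 (N = ((-3 + 4) - 2)² = (1 - 2)² = (-1)² = 1)
w = 1
B(C) = 1 - C
-1294 + 481*B(13) = -1294 + 481*(1 - 1*13) = -1294 + 481*(1 - 13) = -1294 + 481*(-12) = -1294 - 5772 = -7066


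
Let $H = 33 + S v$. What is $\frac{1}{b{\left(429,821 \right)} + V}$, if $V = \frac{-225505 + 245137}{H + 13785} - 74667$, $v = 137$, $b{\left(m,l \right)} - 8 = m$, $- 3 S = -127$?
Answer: $- \frac{58853}{4368599294} \approx -1.3472 \cdot 10^{-5}$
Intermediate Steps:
$S = \frac{127}{3}$ ($S = \left(- \frac{1}{3}\right) \left(-127\right) = \frac{127}{3} \approx 42.333$)
$b{\left(m,l \right)} = 8 + m$
$H = \frac{17498}{3}$ ($H = 33 + \frac{127}{3} \cdot 137 = 33 + \frac{17399}{3} = \frac{17498}{3} \approx 5832.7$)
$V = - \frac{4394318055}{58853}$ ($V = \frac{-225505 + 245137}{\frac{17498}{3} + 13785} - 74667 = \frac{19632}{\frac{58853}{3}} - 74667 = 19632 \cdot \frac{3}{58853} - 74667 = \frac{58896}{58853} - 74667 = - \frac{4394318055}{58853} \approx -74666.0$)
$\frac{1}{b{\left(429,821 \right)} + V} = \frac{1}{\left(8 + 429\right) - \frac{4394318055}{58853}} = \frac{1}{437 - \frac{4394318055}{58853}} = \frac{1}{- \frac{4368599294}{58853}} = - \frac{58853}{4368599294}$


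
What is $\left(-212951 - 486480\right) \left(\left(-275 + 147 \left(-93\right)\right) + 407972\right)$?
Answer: $-275593999206$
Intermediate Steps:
$\left(-212951 - 486480\right) \left(\left(-275 + 147 \left(-93\right)\right) + 407972\right) = - 699431 \left(\left(-275 - 13671\right) + 407972\right) = - 699431 \left(-13946 + 407972\right) = \left(-699431\right) 394026 = -275593999206$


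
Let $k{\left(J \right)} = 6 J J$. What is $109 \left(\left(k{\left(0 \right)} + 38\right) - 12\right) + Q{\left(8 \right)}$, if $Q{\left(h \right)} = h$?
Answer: $2842$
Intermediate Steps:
$k{\left(J \right)} = 6 J^{2}$
$109 \left(\left(k{\left(0 \right)} + 38\right) - 12\right) + Q{\left(8 \right)} = 109 \left(\left(6 \cdot 0^{2} + 38\right) - 12\right) + 8 = 109 \left(\left(6 \cdot 0 + 38\right) - 12\right) + 8 = 109 \left(\left(0 + 38\right) - 12\right) + 8 = 109 \left(38 - 12\right) + 8 = 109 \cdot 26 + 8 = 2834 + 8 = 2842$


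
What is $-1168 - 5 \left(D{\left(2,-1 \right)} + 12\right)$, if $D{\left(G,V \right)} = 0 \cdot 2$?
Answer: $-1228$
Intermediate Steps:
$D{\left(G,V \right)} = 0$
$-1168 - 5 \left(D{\left(2,-1 \right)} + 12\right) = -1168 - 5 \left(0 + 12\right) = -1168 - 5 \cdot 12 = -1168 - 60 = -1228$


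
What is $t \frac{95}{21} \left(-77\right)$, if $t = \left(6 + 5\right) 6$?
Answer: $-22990$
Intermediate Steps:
$t = 66$ ($t = 11 \cdot 6 = 66$)
$t \frac{95}{21} \left(-77\right) = 66 \cdot \frac{95}{21} \left(-77\right) = \frac{2090}{7} \left(-77\right) = -22990$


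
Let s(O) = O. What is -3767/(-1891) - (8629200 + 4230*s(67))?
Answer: -16853741743/1891 ≈ -8.9126e+6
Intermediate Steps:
-3767/(-1891) - (8629200 + 4230*s(67)) = -3767/(-1891) - 4230/(1/(510*4 + 67)) = -3767*(-1/1891) - 4230/(1/(2040 + 67)) = 3767/1891 - 4230/(1/2107) = 3767/1891 - 4230/1/2107 = 3767/1891 - 4230*2107 = 3767/1891 - 8912610 = -16853741743/1891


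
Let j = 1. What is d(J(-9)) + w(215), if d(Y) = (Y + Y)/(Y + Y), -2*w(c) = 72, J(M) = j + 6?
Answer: -35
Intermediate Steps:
J(M) = 7 (J(M) = 1 + 6 = 7)
w(c) = -36 (w(c) = -½*72 = -36)
d(Y) = 1 (d(Y) = (2*Y)/((2*Y)) = (2*Y)*(1/(2*Y)) = 1)
d(J(-9)) + w(215) = 1 - 36 = -35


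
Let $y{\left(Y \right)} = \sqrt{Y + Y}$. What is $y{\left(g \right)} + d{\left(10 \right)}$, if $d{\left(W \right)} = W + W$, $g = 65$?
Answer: $20 + \sqrt{130} \approx 31.402$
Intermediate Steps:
$y{\left(Y \right)} = \sqrt{2} \sqrt{Y}$ ($y{\left(Y \right)} = \sqrt{2 Y} = \sqrt{2} \sqrt{Y}$)
$d{\left(W \right)} = 2 W$
$y{\left(g \right)} + d{\left(10 \right)} = \sqrt{2} \sqrt{65} + 2 \cdot 10 = \sqrt{130} + 20 = 20 + \sqrt{130}$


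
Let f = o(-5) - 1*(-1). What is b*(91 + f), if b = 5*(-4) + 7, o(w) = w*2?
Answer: -1066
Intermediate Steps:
o(w) = 2*w
f = -9 (f = 2*(-5) - 1*(-1) = -10 + 1 = -9)
b = -13 (b = -20 + 7 = -13)
b*(91 + f) = -13*(91 - 9) = -13*82 = -1066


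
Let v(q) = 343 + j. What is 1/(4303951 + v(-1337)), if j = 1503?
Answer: 1/4305797 ≈ 2.3224e-7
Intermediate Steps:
v(q) = 1846 (v(q) = 343 + 1503 = 1846)
1/(4303951 + v(-1337)) = 1/(4303951 + 1846) = 1/4305797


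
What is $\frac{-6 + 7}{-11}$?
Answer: $- \frac{1}{11} \approx -0.090909$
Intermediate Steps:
$\frac{-6 + 7}{-11} = \left(- \frac{1}{11}\right) 1 = - \frac{1}{11}$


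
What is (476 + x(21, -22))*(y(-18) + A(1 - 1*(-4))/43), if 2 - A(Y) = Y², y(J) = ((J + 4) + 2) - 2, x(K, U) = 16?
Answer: -307500/43 ≈ -7151.2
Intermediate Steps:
y(J) = 4 + J (y(J) = ((4 + J) + 2) - 2 = (6 + J) - 2 = 4 + J)
A(Y) = 2 - Y²
(476 + x(21, -22))*(y(-18) + A(1 - 1*(-4))/43) = (476 + 16)*((4 - 18) + (2 - (1 - 1*(-4))²)/43) = 492*(-14 + (2 - (1 + 4)²)*(1/43)) = 492*(-14 + (2 - 1*5²)*(1/43)) = 492*(-14 + (2 - 1*25)*(1/43)) = 492*(-14 + (2 - 25)*(1/43)) = 492*(-14 - 23*1/43) = 492*(-14 - 23/43) = 492*(-625/43) = -307500/43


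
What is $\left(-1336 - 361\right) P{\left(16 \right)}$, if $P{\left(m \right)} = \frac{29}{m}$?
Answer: $- \frac{49213}{16} \approx -3075.8$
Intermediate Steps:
$\left(-1336 - 361\right) P{\left(16 \right)} = \left(-1336 - 361\right) \frac{29}{16} = - 1697 \cdot 29 \cdot \frac{1}{16} = \left(-1697\right) \frac{29}{16} = - \frac{49213}{16}$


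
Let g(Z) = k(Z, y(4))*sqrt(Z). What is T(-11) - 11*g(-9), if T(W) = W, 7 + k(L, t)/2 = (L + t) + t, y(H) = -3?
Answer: -11 + 1452*I ≈ -11.0 + 1452.0*I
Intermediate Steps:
k(L, t) = -14 + 2*L + 4*t (k(L, t) = -14 + 2*((L + t) + t) = -14 + 2*(L + 2*t) = -14 + (2*L + 4*t) = -14 + 2*L + 4*t)
g(Z) = sqrt(Z)*(-26 + 2*Z) (g(Z) = (-14 + 2*Z + 4*(-3))*sqrt(Z) = (-14 + 2*Z - 12)*sqrt(Z) = (-26 + 2*Z)*sqrt(Z) = sqrt(Z)*(-26 + 2*Z))
T(-11) - 11*g(-9) = -11 - 22*sqrt(-9)*(-13 - 9) = -11 - 22*3*I*(-22) = -11 - (-1452)*I = -11 + 1452*I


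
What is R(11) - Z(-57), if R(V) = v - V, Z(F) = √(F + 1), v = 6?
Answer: -5 - 2*I*√14 ≈ -5.0 - 7.4833*I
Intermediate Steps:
Z(F) = √(1 + F)
R(V) = 6 - V
R(11) - Z(-57) = (6 - 1*11) - √(1 - 57) = (6 - 11) - √(-56) = -5 - 2*I*√14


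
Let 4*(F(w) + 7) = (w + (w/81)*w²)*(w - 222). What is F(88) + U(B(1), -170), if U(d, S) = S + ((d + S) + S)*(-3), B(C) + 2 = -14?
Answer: -22995929/81 ≈ -2.8390e+5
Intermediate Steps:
B(C) = -16 (B(C) = -2 - 14 = -16)
U(d, S) = -5*S - 3*d (U(d, S) = S + ((S + d) + S)*(-3) = S + (d + 2*S)*(-3) = S + (-6*S - 3*d) = -5*S - 3*d)
F(w) = -7 + (-222 + w)*(w + w³/81)/4 (F(w) = -7 + ((w + (w/81)*w²)*(w - 222))/4 = -7 + ((w + (w*(1/81))*w²)*(-222 + w))/4 = -7 + ((w + (w/81)*w²)*(-222 + w))/4 = -7 + ((w + w³/81)*(-222 + w))/4 = -7 + ((-222 + w)*(w + w³/81))/4 = -7 + (-222 + w)*(w + w³/81)/4)
F(88) + U(B(1), -170) = (-7 - 111/2*88 - 37/54*88³ + (¼)*88² + (1/324)*88⁴) + (-5*(-170) - 3*(-16)) = (-7 - 4884 - 37/54*681472 + (¼)*7744 + (1/324)*59969536) + (850 + 48) = (-7 - 4884 - 12607232/27 + 1936 + 14992384/81) + 898 = -23068667/81 + 898 = -22995929/81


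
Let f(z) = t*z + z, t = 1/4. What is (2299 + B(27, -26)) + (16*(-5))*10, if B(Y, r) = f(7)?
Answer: 6031/4 ≈ 1507.8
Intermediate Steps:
t = 1/4 (t = 1*(1/4) = 1/4 ≈ 0.25000)
f(z) = 5*z/4 (f(z) = z/4 + z = 5*z/4)
B(Y, r) = 35/4 (B(Y, r) = (5/4)*7 = 35/4)
(2299 + B(27, -26)) + (16*(-5))*10 = (2299 + 35/4) + (16*(-5))*10 = 9231/4 - 80*10 = 9231/4 - 800 = 6031/4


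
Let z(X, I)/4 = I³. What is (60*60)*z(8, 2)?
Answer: 115200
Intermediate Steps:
z(X, I) = 4*I³
(60*60)*z(8, 2) = (60*60)*(4*2³) = 3600*(4*8) = 3600*32 = 115200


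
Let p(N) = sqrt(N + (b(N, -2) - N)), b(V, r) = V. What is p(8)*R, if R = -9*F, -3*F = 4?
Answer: 24*sqrt(2) ≈ 33.941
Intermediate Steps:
F = -4/3 (F = -1/3*4 = -4/3 ≈ -1.3333)
p(N) = sqrt(N) (p(N) = sqrt(N + (N - N)) = sqrt(N + 0) = sqrt(N))
R = 12 (R = -9*(-4/3) = 12)
p(8)*R = sqrt(8)*12 = (2*sqrt(2))*12 = 24*sqrt(2)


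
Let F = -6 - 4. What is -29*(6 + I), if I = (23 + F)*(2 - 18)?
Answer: 5858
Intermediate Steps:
F = -10
I = -208 (I = (23 - 10)*(2 - 18) = 13*(-16) = -208)
-29*(6 + I) = -29*(6 - 208) = -29*(-202) = 5858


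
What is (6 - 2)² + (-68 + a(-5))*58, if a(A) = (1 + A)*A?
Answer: -2768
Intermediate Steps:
a(A) = A*(1 + A)
(6 - 2)² + (-68 + a(-5))*58 = (6 - 2)² + (-68 - 5*(1 - 5))*58 = 4² + (-68 - 5*(-4))*58 = 16 + (-68 + 20)*58 = 16 - 48*58 = 16 - 2784 = -2768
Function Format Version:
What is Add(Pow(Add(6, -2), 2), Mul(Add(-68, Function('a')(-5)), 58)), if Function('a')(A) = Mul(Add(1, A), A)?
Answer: -2768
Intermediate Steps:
Function('a')(A) = Mul(A, Add(1, A))
Add(Pow(Add(6, -2), 2), Mul(Add(-68, Function('a')(-5)), 58)) = Add(Pow(Add(6, -2), 2), Mul(Add(-68, Mul(-5, Add(1, -5))), 58)) = Add(Pow(4, 2), Mul(Add(-68, Mul(-5, -4)), 58)) = Add(16, Mul(Add(-68, 20), 58)) = Add(16, Mul(-48, 58)) = Add(16, -2784) = -2768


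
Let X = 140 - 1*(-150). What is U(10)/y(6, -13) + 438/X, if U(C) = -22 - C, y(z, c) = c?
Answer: 7487/1885 ≈ 3.9719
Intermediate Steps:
X = 290 (X = 140 + 150 = 290)
U(10)/y(6, -13) + 438/X = (-22 - 1*10)/(-13) + 438/290 = (-22 - 10)*(-1/13) + 438*(1/290) = -32*(-1/13) + 219/145 = 32/13 + 219/145 = 7487/1885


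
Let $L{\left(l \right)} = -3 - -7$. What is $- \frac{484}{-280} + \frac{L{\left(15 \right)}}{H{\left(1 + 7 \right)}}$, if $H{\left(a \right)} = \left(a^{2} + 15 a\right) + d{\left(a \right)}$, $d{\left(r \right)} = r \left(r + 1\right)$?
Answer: $\frac{3907}{2240} \approx 1.7442$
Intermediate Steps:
$L{\left(l \right)} = 4$ ($L{\left(l \right)} = -3 + 7 = 4$)
$d{\left(r \right)} = r \left(1 + r\right)$
$H{\left(a \right)} = a^{2} + 15 a + a \left(1 + a\right)$ ($H{\left(a \right)} = \left(a^{2} + 15 a\right) + a \left(1 + a\right) = a^{2} + 15 a + a \left(1 + a\right)$)
$- \frac{484}{-280} + \frac{L{\left(15 \right)}}{H{\left(1 + 7 \right)}} = - \frac{484}{-280} + \frac{4}{2 \left(1 + 7\right) \left(8 + \left(1 + 7\right)\right)} = \left(-484\right) \left(- \frac{1}{280}\right) + \frac{4}{2 \cdot 8 \left(8 + 8\right)} = \frac{121}{70} + \frac{4}{2 \cdot 8 \cdot 16} = \frac{121}{70} + \frac{4}{256} = \frac{121}{70} + 4 \cdot \frac{1}{256} = \frac{121}{70} + \frac{1}{64} = \frac{3907}{2240}$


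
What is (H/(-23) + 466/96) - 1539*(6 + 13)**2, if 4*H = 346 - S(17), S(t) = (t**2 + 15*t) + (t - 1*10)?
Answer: -613351397/1104 ≈ -5.5557e+5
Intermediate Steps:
S(t) = -10 + t**2 + 16*t (S(t) = (t**2 + 15*t) + (t - 10) = (t**2 + 15*t) + (-10 + t) = -10 + t**2 + 16*t)
H = -205/4 (H = (346 - (-10 + 17**2 + 16*17))/4 = (346 - (-10 + 289 + 272))/4 = (346 - 1*551)/4 = (346 - 551)/4 = (1/4)*(-205) = -205/4 ≈ -51.250)
(H/(-23) + 466/96) - 1539*(6 + 13)**2 = (-205/4/(-23) + 466/96) - 1539*(6 + 13)**2 = (-205/4*(-1/23) + 466*(1/96)) - 1539*19**2 = (205/92 + 233/48) - 1539*361 = 7819/1104 - 555579 = -613351397/1104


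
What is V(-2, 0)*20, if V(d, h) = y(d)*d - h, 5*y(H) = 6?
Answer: -48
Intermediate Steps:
y(H) = 6/5 (y(H) = (1/5)*6 = 6/5)
V(d, h) = -h + 6*d/5 (V(d, h) = 6*d/5 - h = -h + 6*d/5)
V(-2, 0)*20 = (-1*0 + (6/5)*(-2))*20 = (0 - 12/5)*20 = -12/5*20 = -48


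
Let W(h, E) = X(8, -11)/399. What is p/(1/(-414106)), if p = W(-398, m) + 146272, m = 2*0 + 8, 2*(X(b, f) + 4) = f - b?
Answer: -1150869877597/19 ≈ -6.0572e+10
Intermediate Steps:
X(b, f) = -4 + f/2 - b/2 (X(b, f) = -4 + (f - b)/2 = -4 + (f/2 - b/2) = -4 + f/2 - b/2)
m = 8 (m = 0 + 8 = 8)
W(h, E) = -9/266 (W(h, E) = (-4 + (½)*(-11) - ½*8)/399 = (-4 - 11/2 - 4)*(1/399) = -27/2*1/399 = -9/266)
p = 38908343/266 (p = -9/266 + 146272 = 38908343/266 ≈ 1.4627e+5)
p/(1/(-414106)) = 38908343/(266*(1/(-414106))) = 38908343/(266*(-1/414106)) = (38908343/266)*(-414106) = -1150869877597/19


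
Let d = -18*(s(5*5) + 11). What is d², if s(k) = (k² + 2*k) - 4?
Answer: 150700176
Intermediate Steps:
s(k) = -4 + k² + 2*k
d = -12276 (d = -18*((-4 + (5*5)² + 2*(5*5)) + 11) = -18*((-4 + 25² + 2*25) + 11) = -18*((-4 + 625 + 50) + 11) = -18*(671 + 11) = -18*682 = -12276)
d² = (-12276)² = 150700176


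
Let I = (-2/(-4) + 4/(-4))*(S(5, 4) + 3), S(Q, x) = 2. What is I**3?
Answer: -125/8 ≈ -15.625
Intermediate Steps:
I = -5/2 (I = (-2/(-4) + 4/(-4))*(2 + 3) = (-2*(-1/4) + 4*(-1/4))*5 = (1/2 - 1)*5 = -1/2*5 = -5/2 ≈ -2.5000)
I**3 = (-5/2)**3 = -125/8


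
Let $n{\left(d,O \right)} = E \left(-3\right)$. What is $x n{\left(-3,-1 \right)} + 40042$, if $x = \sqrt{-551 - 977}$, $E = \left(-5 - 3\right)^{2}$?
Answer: $40042 - 384 i \sqrt{382} \approx 40042.0 - 7505.2 i$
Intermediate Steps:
$E = 64$ ($E = \left(-5 - 3\right)^{2} = \left(-8\right)^{2} = 64$)
$n{\left(d,O \right)} = -192$ ($n{\left(d,O \right)} = 64 \left(-3\right) = -192$)
$x = 2 i \sqrt{382}$ ($x = \sqrt{-1528} = 2 i \sqrt{382} \approx 39.09 i$)
$x n{\left(-3,-1 \right)} + 40042 = 2 i \sqrt{382} \left(-192\right) + 40042 = - 384 i \sqrt{382} + 40042 = 40042 - 384 i \sqrt{382}$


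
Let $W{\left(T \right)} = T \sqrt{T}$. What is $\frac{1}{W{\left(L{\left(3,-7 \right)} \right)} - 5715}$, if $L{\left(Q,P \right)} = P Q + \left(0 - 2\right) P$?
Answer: $\frac{i}{- 5715 i + 7 \sqrt{7}} \approx -0.00017498 + 5.6704 \cdot 10^{-7} i$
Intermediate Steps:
$L{\left(Q,P \right)} = - 2 P + P Q$ ($L{\left(Q,P \right)} = P Q + \left(0 - 2\right) P = P Q - 2 P = - 2 P + P Q$)
$W{\left(T \right)} = T^{\frac{3}{2}}$
$\frac{1}{W{\left(L{\left(3,-7 \right)} \right)} - 5715} = \frac{1}{\left(- 7 \left(-2 + 3\right)\right)^{\frac{3}{2}} - 5715} = \frac{1}{\left(\left(-7\right) 1\right)^{\frac{3}{2}} - 5715} = \frac{1}{\left(-7\right)^{\frac{3}{2}} - 5715} = \frac{1}{- 7 i \sqrt{7} - 5715} = \frac{1}{-5715 - 7 i \sqrt{7}}$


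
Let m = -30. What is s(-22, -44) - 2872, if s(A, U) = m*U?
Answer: -1552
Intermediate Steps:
s(A, U) = -30*U
s(-22, -44) - 2872 = -30*(-44) - 2872 = 1320 - 2872 = -1552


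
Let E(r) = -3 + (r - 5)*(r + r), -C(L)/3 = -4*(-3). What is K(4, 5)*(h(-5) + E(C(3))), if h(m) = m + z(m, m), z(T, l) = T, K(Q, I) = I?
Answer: 14695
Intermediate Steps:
C(L) = -36 (C(L) = -(-12)*(-3) = -3*12 = -36)
h(m) = 2*m (h(m) = m + m = 2*m)
E(r) = -3 + 2*r*(-5 + r) (E(r) = -3 + (-5 + r)*(2*r) = -3 + 2*r*(-5 + r))
K(4, 5)*(h(-5) + E(C(3))) = 5*(2*(-5) + (-3 - 10*(-36) + 2*(-36)²)) = 5*(-10 + (-3 + 360 + 2*1296)) = 5*(-10 + (-3 + 360 + 2592)) = 5*(-10 + 2949) = 5*2939 = 14695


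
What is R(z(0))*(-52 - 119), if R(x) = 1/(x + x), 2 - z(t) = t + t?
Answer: -171/4 ≈ -42.750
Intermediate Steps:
z(t) = 2 - 2*t (z(t) = 2 - (t + t) = 2 - 2*t)
R(x) = 1/(2*x)
R(z(0))*(-52 - 119) = (1/(2*(2 - 2*0)))*(-52 - 119) = (1/(2*(2 + 0)))*(-171) = ((½)/2)*(-171) = ((½)*(½))*(-171) = (¼)*(-171) = -171/4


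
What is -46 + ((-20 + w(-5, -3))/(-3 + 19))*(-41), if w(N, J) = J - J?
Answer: 21/4 ≈ 5.2500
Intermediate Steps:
w(N, J) = 0
-46 + ((-20 + w(-5, -3))/(-3 + 19))*(-41) = -46 + ((-20 + 0)/(-3 + 19))*(-41) = -46 - 20/16*(-41) = -46 - 20*1/16*(-41) = -46 - 5/4*(-41) = -46 + 205/4 = 21/4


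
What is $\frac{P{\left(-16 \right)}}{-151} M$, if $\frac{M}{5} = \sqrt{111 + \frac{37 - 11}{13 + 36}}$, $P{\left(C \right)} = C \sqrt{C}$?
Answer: $\frac{320 i \sqrt{5465}}{1057} \approx 22.381 i$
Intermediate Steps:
$P{\left(C \right)} = C^{\frac{3}{2}}$
$M = \frac{5 \sqrt{5465}}{7}$ ($M = 5 \sqrt{111 + \frac{37 - 11}{13 + 36}} = 5 \sqrt{111 + \frac{26}{49}} = 5 \sqrt{\frac{5465}{49}} = 5 \frac{\sqrt{5465}}{7} = \frac{5 \sqrt{5465}}{7} \approx 52.804$)
$\frac{P{\left(-16 \right)}}{-151} M = \frac{\left(-16\right)^{\frac{3}{2}}}{-151} \frac{5 \sqrt{5465}}{7} = - 64 i \left(- \frac{1}{151}\right) \frac{5 \sqrt{5465}}{7} = \frac{64 i}{151} \frac{5 \sqrt{5465}}{7} = \frac{320 i \sqrt{5465}}{1057}$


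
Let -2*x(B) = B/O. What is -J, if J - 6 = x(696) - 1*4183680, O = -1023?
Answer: 1426632718/341 ≈ 4.1837e+6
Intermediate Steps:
x(B) = B/2046 (x(B) = -B/(2*(-1023)) = -B*(-1)/(2*1023) = -(-1)*B/2046 = B/2046)
J = -1426632718/341 (J = 6 + ((1/2046)*696 - 1*4183680) = 6 + (116/341 - 4183680) = 6 - 1426634764/341 = -1426632718/341 ≈ -4.1837e+6)
-J = -1*(-1426632718/341) = 1426632718/341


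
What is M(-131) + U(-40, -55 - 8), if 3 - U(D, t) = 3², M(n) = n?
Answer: -137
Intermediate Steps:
U(D, t) = -6 (U(D, t) = 3 - 1*3² = 3 - 1*9 = 3 - 9 = -6)
M(-131) + U(-40, -55 - 8) = -131 - 6 = -137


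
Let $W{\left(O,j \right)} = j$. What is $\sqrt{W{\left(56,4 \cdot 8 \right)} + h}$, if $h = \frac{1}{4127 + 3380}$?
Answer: $\frac{5 \sqrt{72134763}}{7507} \approx 5.6569$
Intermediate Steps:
$h = \frac{1}{7507} \approx 0.00013321$
$\sqrt{W{\left(56,4 \cdot 8 \right)} + h} = \sqrt{4 \cdot 8 + \frac{1}{7507}} = \sqrt{32 + \frac{1}{7507}} = \sqrt{\frac{240225}{7507}} = \frac{5 \sqrt{72134763}}{7507}$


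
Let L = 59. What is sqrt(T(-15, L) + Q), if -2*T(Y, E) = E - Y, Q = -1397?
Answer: I*sqrt(1434) ≈ 37.868*I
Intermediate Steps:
T(Y, E) = Y/2 - E/2 (T(Y, E) = -(E - Y)/2 = Y/2 - E/2)
sqrt(T(-15, L) + Q) = sqrt(((1/2)*(-15) - 1/2*59) - 1397) = sqrt((-15/2 - 59/2) - 1397) = sqrt(-37 - 1397) = sqrt(-1434) = I*sqrt(1434)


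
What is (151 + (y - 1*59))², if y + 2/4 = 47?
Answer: 76729/4 ≈ 19182.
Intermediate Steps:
y = 93/2 (y = -½ + 47 = 93/2 ≈ 46.500)
(151 + (y - 1*59))² = (151 + (93/2 - 1*59))² = (151 + (93/2 - 59))² = (151 - 25/2)² = (277/2)² = 76729/4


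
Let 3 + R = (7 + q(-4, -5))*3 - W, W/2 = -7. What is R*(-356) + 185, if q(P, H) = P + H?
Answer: -1595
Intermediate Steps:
W = -14 (W = 2*(-7) = -14)
q(P, H) = H + P
R = 5 (R = -3 + ((7 + (-5 - 4))*3 - 1*(-14)) = -3 + ((7 - 9)*3 + 14) = -3 + (-2*3 + 14) = -3 + (-6 + 14) = -3 + 8 = 5)
R*(-356) + 185 = 5*(-356) + 185 = -1780 + 185 = -1595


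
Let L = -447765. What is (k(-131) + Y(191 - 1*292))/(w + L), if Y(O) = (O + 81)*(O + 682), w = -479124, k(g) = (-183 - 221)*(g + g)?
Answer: -94228/926889 ≈ -0.10166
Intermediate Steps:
k(g) = -808*g
Y(O) = (81 + O)*(682 + O)
(k(-131) + Y(191 - 1*292))/(w + L) = (-808*(-131) + (55242 + (191 - 1*292)**2 + 763*(191 - 1*292)))/(-479124 - 447765) = (105848 + (55242 + (191 - 292)**2 + 763*(191 - 292)))/(-926889) = (105848 + (55242 + (-101)**2 + 763*(-101)))*(-1/926889) = (105848 + (55242 + 10201 - 77063))*(-1/926889) = (105848 - 11620)*(-1/926889) = 94228*(-1/926889) = -94228/926889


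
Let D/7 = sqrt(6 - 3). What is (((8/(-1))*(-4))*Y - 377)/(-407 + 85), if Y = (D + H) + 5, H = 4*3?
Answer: -167/322 - 16*sqrt(3)/23 ≈ -1.7235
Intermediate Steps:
H = 12
D = 7*sqrt(3) (D = 7*sqrt(6 - 3) = 7*sqrt(3) ≈ 12.124)
Y = 17 + 7*sqrt(3) (Y = (7*sqrt(3) + 12) + 5 = (12 + 7*sqrt(3)) + 5 = 17 + 7*sqrt(3) ≈ 29.124)
(((8/(-1))*(-4))*Y - 377)/(-407 + 85) = (((8/(-1))*(-4))*(17 + 7*sqrt(3)) - 377)/(-407 + 85) = (((8*(-1))*(-4))*(17 + 7*sqrt(3)) - 377)/(-322) = ((-8*(-4))*(17 + 7*sqrt(3)) - 377)*(-1/322) = (32*(17 + 7*sqrt(3)) - 377)*(-1/322) = ((544 + 224*sqrt(3)) - 377)*(-1/322) = (167 + 224*sqrt(3))*(-1/322) = -167/322 - 16*sqrt(3)/23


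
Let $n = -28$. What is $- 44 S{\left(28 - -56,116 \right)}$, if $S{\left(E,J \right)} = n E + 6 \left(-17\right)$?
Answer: $107976$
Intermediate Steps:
$S{\left(E,J \right)} = -102 - 28 E$ ($S{\left(E,J \right)} = - 28 E + 6 \left(-17\right) = - 28 E - 102 = -102 - 28 E$)
$- 44 S{\left(28 - -56,116 \right)} = - 44 \left(-102 - 28 \left(28 - -56\right)\right) = - 44 \left(-102 - 28 \left(28 + 56\right)\right) = - 44 \left(-102 - 2352\right) = \left(-44\right) \left(-2454\right) = 107976$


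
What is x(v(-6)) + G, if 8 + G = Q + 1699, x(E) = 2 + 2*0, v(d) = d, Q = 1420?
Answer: 3113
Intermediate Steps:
x(E) = 2 (x(E) = 2 + 0 = 2)
G = 3111 (G = -8 + (1420 + 1699) = -8 + 3119 = 3111)
x(v(-6)) + G = 2 + 3111 = 3113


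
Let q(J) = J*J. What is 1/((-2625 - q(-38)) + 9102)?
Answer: 1/5033 ≈ 0.00019869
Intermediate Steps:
q(J) = J**2
1/((-2625 - q(-38)) + 9102) = 1/((-2625 - 1*(-38)**2) + 9102) = 1/((-2625 - 1*1444) + 9102) = 1/((-2625 - 1444) + 9102) = 1/(-4069 + 9102) = 1/5033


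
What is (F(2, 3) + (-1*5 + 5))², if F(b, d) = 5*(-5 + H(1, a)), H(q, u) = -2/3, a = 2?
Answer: 7225/9 ≈ 802.78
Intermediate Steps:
H(q, u) = -⅔ (H(q, u) = -2*⅓ = -⅔)
F(b, d) = -85/3 (F(b, d) = 5*(-5 - ⅔) = 5*(-17/3) = -85/3)
(F(2, 3) + (-1*5 + 5))² = (-85/3 + (-1*5 + 5))² = (-85/3 + (-5 + 5))² = (-85/3 + 0)² = (-85/3)² = 7225/9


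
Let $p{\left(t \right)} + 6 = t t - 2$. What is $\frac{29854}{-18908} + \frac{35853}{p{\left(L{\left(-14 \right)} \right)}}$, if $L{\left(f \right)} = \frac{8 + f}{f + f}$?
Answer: $- \frac{66458306545}{14738786} \approx -4509.1$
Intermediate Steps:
$L{\left(f \right)} = \frac{8 + f}{2 f}$
$p{\left(t \right)} = -8 + t^{2}$ ($p{\left(t \right)} = -6 + \left(t t - 2\right) = -6 + \left(t^{2} - 2\right) = -6 + \left(-2 + t^{2}\right) = -8 + t^{2}$)
$\frac{29854}{-18908} + \frac{35853}{p{\left(L{\left(-14 \right)} \right)}} = \frac{29854}{-18908} + \frac{35853}{-8 + \left(\frac{8 - 14}{2 \left(-14\right)}\right)^{2}} = 29854 \left(- \frac{1}{18908}\right) + \frac{35853}{-8 + \left(\frac{1}{2} \left(- \frac{1}{14}\right) \left(-6\right)\right)^{2}} = - \frac{14927}{9454} + \frac{35853}{-8 + \left(\frac{3}{14}\right)^{2}} = - \frac{14927}{9454} + \frac{35853}{-8 + \frac{9}{196}} = - \frac{14927}{9454} + \frac{35853}{- \frac{1559}{196}} = - \frac{14927}{9454} + 35853 \left(- \frac{196}{1559}\right) = - \frac{14927}{9454} - \frac{7027188}{1559} = - \frac{66458306545}{14738786}$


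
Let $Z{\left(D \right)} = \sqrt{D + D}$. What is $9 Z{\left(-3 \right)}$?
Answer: $9 i \sqrt{6} \approx 22.045 i$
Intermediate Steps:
$Z{\left(D \right)} = \sqrt{2} \sqrt{D}$ ($Z{\left(D \right)} = \sqrt{2 D} = \sqrt{2} \sqrt{D}$)
$9 Z{\left(-3 \right)} = 9 \sqrt{2} \sqrt{-3} = 9 \sqrt{2} i \sqrt{3} = 9 i \sqrt{6}$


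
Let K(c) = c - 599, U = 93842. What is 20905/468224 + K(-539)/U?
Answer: 714464049/21969538304 ≈ 0.032521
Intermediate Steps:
K(c) = -599 + c
20905/468224 + K(-539)/U = 20905/468224 + (-599 - 539)/93842 = 20905*(1/468224) - 1138*1/93842 = 20905/468224 - 569/46921 = 714464049/21969538304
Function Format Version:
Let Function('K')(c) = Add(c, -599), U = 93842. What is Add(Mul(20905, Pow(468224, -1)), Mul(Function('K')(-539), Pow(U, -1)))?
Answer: Rational(714464049, 21969538304) ≈ 0.032521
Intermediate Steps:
Function('K')(c) = Add(-599, c)
Add(Mul(20905, Pow(468224, -1)), Mul(Function('K')(-539), Pow(U, -1))) = Add(Mul(20905, Pow(468224, -1)), Mul(Add(-599, -539), Pow(93842, -1))) = Add(Mul(20905, Rational(1, 468224)), Mul(-1138, Rational(1, 93842))) = Add(Rational(20905, 468224), Rational(-569, 46921)) = Rational(714464049, 21969538304)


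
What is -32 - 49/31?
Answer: -1041/31 ≈ -33.581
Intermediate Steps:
-32 - 49/31 = -1041/31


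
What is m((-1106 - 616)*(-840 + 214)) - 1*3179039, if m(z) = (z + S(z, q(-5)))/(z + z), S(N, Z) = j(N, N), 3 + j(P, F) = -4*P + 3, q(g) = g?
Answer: -6358081/2 ≈ -3.1790e+6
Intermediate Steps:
j(P, F) = -4*P (j(P, F) = -3 + (-4*P + 3) = -3 + (3 - 4*P) = -4*P)
S(N, Z) = -4*N
m(z) = -3/2 (m(z) = (z - 4*z)/(z + z) = (-3*z)/((2*z)) = (-3*z)*(1/(2*z)) = -3/2)
m((-1106 - 616)*(-840 + 214)) - 1*3179039 = -3/2 - 1*3179039 = -3/2 - 3179039 = -6358081/2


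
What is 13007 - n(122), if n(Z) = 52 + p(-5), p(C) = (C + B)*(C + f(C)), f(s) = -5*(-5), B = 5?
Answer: 12955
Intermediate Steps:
f(s) = 25
p(C) = (5 + C)*(25 + C) (p(C) = (C + 5)*(C + 25) = (5 + C)*(25 + C))
n(Z) = 52 (n(Z) = 52 + (125 + (-5)² + 30*(-5)) = 52 + (125 + 25 - 150) = 52 + 0 = 52)
13007 - n(122) = 13007 - 1*52 = 13007 - 52 = 12955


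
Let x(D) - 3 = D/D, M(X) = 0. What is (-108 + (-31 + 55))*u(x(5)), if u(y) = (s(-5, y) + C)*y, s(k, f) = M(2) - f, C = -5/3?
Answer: 1904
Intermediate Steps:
C = -5/3 (C = -5*1/3 = -5/3 ≈ -1.6667)
x(D) = 4 (x(D) = 3 + D/D = 3 + 1 = 4)
s(k, f) = -f (s(k, f) = 0 - f = -f)
u(y) = y*(-5/3 - y) (u(y) = (-y - 5/3)*y = (-5/3 - y)*y = y*(-5/3 - y))
(-108 + (-31 + 55))*u(x(5)) = (-108 + (-31 + 55))*((1/3)*4*(-5 - 3*4)) = (-108 + 24)*((1/3)*4*(-5 - 12)) = -28*4*(-17) = -84*(-68/3) = 1904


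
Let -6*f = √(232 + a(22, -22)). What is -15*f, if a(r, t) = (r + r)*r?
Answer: 50*√3 ≈ 86.603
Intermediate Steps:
a(r, t) = 2*r² (a(r, t) = (2*r)*r = 2*r²)
f = -10*√3/3 (f = -√(232 + 2*22²)/6 = -√(232 + 2*484)/6 = -√(232 + 968)/6 = -10*√3/3 ≈ -5.7735)
-15*f = -(-50)*√3 = 50*√3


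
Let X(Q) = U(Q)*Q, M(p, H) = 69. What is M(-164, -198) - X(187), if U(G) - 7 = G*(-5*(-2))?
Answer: -350930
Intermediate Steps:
U(G) = 7 + 10*G (U(G) = 7 + G*(-5*(-2)) = 7 + G*10 = 7 + 10*G)
X(Q) = Q*(7 + 10*Q) (X(Q) = (7 + 10*Q)*Q = Q*(7 + 10*Q))
M(-164, -198) - X(187) = 69 - 187*(7 + 10*187) = 69 - 187*(7 + 1870) = 69 - 187*1877 = 69 - 1*350999 = 69 - 350999 = -350930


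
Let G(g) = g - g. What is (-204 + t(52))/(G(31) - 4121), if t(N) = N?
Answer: 152/4121 ≈ 0.036884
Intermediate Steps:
G(g) = 0
(-204 + t(52))/(G(31) - 4121) = (-204 + 52)/(0 - 4121) = -152/(-4121) = -152*(-1/4121) = 152/4121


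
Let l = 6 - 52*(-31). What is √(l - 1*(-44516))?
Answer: 3*√5126 ≈ 214.79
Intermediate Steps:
l = 1618 (l = 6 + 1612 = 1618)
√(l - 1*(-44516)) = √(1618 - 1*(-44516)) = √(1618 + 44516) = √46134 = 3*√5126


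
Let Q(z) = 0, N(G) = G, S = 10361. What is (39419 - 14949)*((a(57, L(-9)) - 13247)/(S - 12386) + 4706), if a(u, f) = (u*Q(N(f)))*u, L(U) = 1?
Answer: 46702937918/405 ≈ 1.1532e+8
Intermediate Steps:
a(u, f) = 0 (a(u, f) = (u*0)*u = 0*u = 0)
(39419 - 14949)*((a(57, L(-9)) - 13247)/(S - 12386) + 4706) = (39419 - 14949)*((0 - 13247)/(10361 - 12386) + 4706) = 24470*(-13247/(-2025) + 4706) = 24470*(-13247*(-1/2025) + 4706) = 24470*(13247/2025 + 4706) = 24470*(9542897/2025) = 46702937918/405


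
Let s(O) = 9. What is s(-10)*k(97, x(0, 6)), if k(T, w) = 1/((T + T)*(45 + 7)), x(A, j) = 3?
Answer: 9/10088 ≈ 0.00089215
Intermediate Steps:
k(T, w) = 1/(104*T) (k(T, w) = 1/((2*T)*52) = 1/(104*T))
s(-10)*k(97, x(0, 6)) = 9*((1/104)/97) = 9*((1/104)*(1/97)) = 9*(1/10088) = 9/10088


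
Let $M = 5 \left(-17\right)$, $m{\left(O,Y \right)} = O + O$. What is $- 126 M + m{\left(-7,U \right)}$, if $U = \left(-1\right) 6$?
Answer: $10696$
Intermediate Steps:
$U = -6$
$m{\left(O,Y \right)} = 2 O$
$M = -85$
$- 126 M + m{\left(-7,U \right)} = \left(-126\right) \left(-85\right) + 2 \left(-7\right) = 10710 - 14 = 10696$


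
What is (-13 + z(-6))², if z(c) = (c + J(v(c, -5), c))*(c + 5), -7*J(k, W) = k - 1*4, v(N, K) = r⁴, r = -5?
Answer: 327184/49 ≈ 6677.2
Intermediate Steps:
v(N, K) = 625 (v(N, K) = (-5)⁴ = 625)
J(k, W) = 4/7 - k/7 (J(k, W) = -(k - 1*4)/7 = -(k - 4)/7 = -(-4 + k)/7 = 4/7 - k/7)
z(c) = (5 + c)*(-621/7 + c) (z(c) = (c + (4/7 - ⅐*625))*(c + 5) = (c + (4/7 - 625/7))*(5 + c) = (c - 621/7)*(5 + c) = (-621/7 + c)*(5 + c) = (5 + c)*(-621/7 + c))
(-13 + z(-6))² = (-13 + (-3105/7 + (-6)² - 586/7*(-6)))² = (-13 + (-3105/7 + 36 + 3516/7))² = (-13 + 663/7)² = (572/7)² = 327184/49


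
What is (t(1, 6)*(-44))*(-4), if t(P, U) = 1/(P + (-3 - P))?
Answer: -176/3 ≈ -58.667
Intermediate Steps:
t(P, U) = -1/3 (t(P, U) = 1/(-3) = -1/3)
(t(1, 6)*(-44))*(-4) = -1/3*(-44)*(-4) = (44/3)*(-4) = -176/3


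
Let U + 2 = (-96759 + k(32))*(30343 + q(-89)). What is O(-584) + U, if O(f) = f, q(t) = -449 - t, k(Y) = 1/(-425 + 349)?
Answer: -220485581891/76 ≈ -2.9011e+9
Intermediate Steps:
k(Y) = -1/76 (k(Y) = 1/(-76) = -1/76)
U = -220485537507/76 (U = -2 + (-96759 - 1/76)*(30343 + (-449 - 1*(-89))) = -2 - 7353685*(30343 + (-449 + 89))/76 = -2 - 7353685*(30343 - 360)/76 = -2 - 7353685/76*29983 = -2 - 220485537355/76 = -220485537507/76 ≈ -2.9011e+9)
O(-584) + U = -584 - 220485537507/76 = -220485581891/76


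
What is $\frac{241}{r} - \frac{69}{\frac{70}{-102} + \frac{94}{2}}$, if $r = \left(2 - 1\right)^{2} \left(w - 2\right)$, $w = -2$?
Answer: $- \frac{291659}{4724} \approx -61.74$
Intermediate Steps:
$r = -4$ ($r = \left(2 - 1\right)^{2} \left(-2 - 2\right) = 1^{2} \left(-4\right) = 1 \left(-4\right) = -4$)
$\frac{241}{r} - \frac{69}{\frac{70}{-102} + \frac{94}{2}} = \frac{241}{-4} - \frac{69}{\frac{70}{-102} + \frac{94}{2}} = 241 \left(- \frac{1}{4}\right) - \frac{69}{70 \left(- \frac{1}{102}\right) + 94 \cdot \frac{1}{2}} = - \frac{241}{4} - \frac{69}{- \frac{35}{51} + 47} = - \frac{241}{4} - \frac{69}{\frac{2362}{51}} = - \frac{241}{4} - \frac{3519}{2362} = - \frac{291659}{4724}$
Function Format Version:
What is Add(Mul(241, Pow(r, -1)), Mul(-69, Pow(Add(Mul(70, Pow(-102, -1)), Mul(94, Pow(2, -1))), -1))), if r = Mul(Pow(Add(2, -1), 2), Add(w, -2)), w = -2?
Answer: Rational(-291659, 4724) ≈ -61.740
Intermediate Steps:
r = -4 (r = Mul(Pow(Add(2, -1), 2), Add(-2, -2)) = Mul(Pow(1, 2), -4) = Mul(1, -4) = -4)
Add(Mul(241, Pow(r, -1)), Mul(-69, Pow(Add(Mul(70, Pow(-102, -1)), Mul(94, Pow(2, -1))), -1))) = Add(Mul(241, Pow(-4, -1)), Mul(-69, Pow(Add(Mul(70, Pow(-102, -1)), Mul(94, Pow(2, -1))), -1))) = Add(Mul(241, Rational(-1, 4)), Mul(-69, Pow(Add(Mul(70, Rational(-1, 102)), Mul(94, Rational(1, 2))), -1))) = Add(Rational(-241, 4), Mul(-69, Pow(Add(Rational(-35, 51), 47), -1))) = Add(Rational(-241, 4), Mul(-69, Pow(Rational(2362, 51), -1))) = Add(Rational(-241, 4), Mul(-69, Rational(51, 2362))) = Add(Rational(-241, 4), Rational(-3519, 2362)) = Rational(-291659, 4724)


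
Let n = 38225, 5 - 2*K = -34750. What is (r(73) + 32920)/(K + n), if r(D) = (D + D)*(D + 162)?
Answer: 26892/22241 ≈ 1.2091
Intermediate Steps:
K = 34755/2 (K = 5/2 - ½*(-34750) = 5/2 + 17375 = 34755/2 ≈ 17378.)
r(D) = 2*D*(162 + D) (r(D) = (2*D)*(162 + D) = 2*D*(162 + D))
(r(73) + 32920)/(K + n) = (2*73*(162 + 73) + 32920)/(34755/2 + 38225) = (2*73*235 + 32920)/(111205/2) = (34310 + 32920)*(2/111205) = 67230*(2/111205) = 26892/22241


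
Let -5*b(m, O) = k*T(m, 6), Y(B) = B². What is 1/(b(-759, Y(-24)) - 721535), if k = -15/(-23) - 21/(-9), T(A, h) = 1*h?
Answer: -115/82976937 ≈ -1.3859e-6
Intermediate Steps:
T(A, h) = h
k = 206/69 (k = -15*(-1/23) - 21*(-⅑) = 15/23 + 7/3 = 206/69 ≈ 2.9855)
b(m, O) = -412/115 (b(m, O) = -206*6/345 = -⅕*412/23 = -412/115)
1/(b(-759, Y(-24)) - 721535) = 1/(-412/115 - 721535) = 1/(-82976937/115) = -115/82976937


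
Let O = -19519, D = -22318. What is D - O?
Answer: -2799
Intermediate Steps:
D - O = -22318 - 1*(-19519) = -22318 + 19519 = -2799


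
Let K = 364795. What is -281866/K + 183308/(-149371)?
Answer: -108972448146/54489793945 ≈ -1.9999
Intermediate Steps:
-281866/K + 183308/(-149371) = -281866/364795 + 183308/(-149371) = -281866*1/364795 + 183308*(-1/149371) = -281866/364795 - 183308/149371 = -108972448146/54489793945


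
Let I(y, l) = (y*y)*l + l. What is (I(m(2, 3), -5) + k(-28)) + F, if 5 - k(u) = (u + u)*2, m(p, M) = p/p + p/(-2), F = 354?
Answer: 466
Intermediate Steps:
m(p, M) = 1 - p/2 (m(p, M) = 1 + p*(-½) = 1 - p/2)
I(y, l) = l + l*y² (I(y, l) = y²*l + l = l*y² + l = l + l*y²)
k(u) = 5 - 4*u (k(u) = 5 - (u + u)*2 = 5 - 2*u*2 = 5 - 4*u)
(I(m(2, 3), -5) + k(-28)) + F = (-5*(1 + (1 - ½*2)²) + (5 - 4*(-28))) + 354 = (-5*(1 + (1 - 1)²) + (5 + 112)) + 354 = (-5*(1 + 0²) + 117) + 354 = (-5*(1 + 0) + 117) + 354 = (-5*1 + 117) + 354 = (-5 + 117) + 354 = 112 + 354 = 466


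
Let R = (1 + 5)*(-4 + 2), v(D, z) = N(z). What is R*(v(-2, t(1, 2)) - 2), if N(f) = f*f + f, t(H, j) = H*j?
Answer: -48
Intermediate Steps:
N(f) = f + f² (N(f) = f² + f = f + f²)
v(D, z) = z*(1 + z)
R = -12 (R = 6*(-2) = -12)
R*(v(-2, t(1, 2)) - 2) = -12*((1*2)*(1 + 1*2) - 2) = -12*(2*(1 + 2) - 2) = -12*(2*3 - 2) = -12*(6 - 2) = -12*4 = -48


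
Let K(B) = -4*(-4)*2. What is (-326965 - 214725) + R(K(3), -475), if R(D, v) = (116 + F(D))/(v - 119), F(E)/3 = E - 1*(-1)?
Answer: -321764075/594 ≈ -5.4169e+5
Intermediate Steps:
F(E) = 3 + 3*E (F(E) = 3*(E - 1*(-1)) = 3*(E + 1) = 3*(1 + E) = 3 + 3*E)
K(B) = 32 (K(B) = 16*2 = 32)
R(D, v) = (119 + 3*D)/(-119 + v) (R(D, v) = (116 + (3 + 3*D))/(v - 119) = (119 + 3*D)/(-119 + v))
(-326965 - 214725) + R(K(3), -475) = (-326965 - 214725) + (119 + 3*32)/(-119 - 475) = -541690 + (119 + 96)/(-594) = -541690 - 1/594*215 = -541690 - 215/594 = -321764075/594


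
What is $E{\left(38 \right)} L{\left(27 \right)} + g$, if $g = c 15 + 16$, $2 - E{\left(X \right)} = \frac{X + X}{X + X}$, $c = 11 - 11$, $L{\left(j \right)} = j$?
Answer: $43$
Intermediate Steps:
$c = 0$ ($c = 11 - 11 = 0$)
$E{\left(X \right)} = 1$ ($E{\left(X \right)} = 2 - \frac{X + X}{X + X} = 2 - \frac{2 X}{2 X} = 2 - 2 X \frac{1}{2 X} = 2 - 1 = 1$)
$g = 16$ ($g = 0 \cdot 15 + 16 = 0 + 16 = 16$)
$E{\left(38 \right)} L{\left(27 \right)} + g = 1 \cdot 27 + 16 = 27 + 16 = 43$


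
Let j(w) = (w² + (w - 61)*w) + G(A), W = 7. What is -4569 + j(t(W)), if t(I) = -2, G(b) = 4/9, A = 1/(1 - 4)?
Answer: -39947/9 ≈ -4438.6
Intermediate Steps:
A = -⅓ (A = 1/(-3) = -⅓ ≈ -0.33333)
G(b) = 4/9 (G(b) = 4*(⅑) = 4/9)
j(w) = 4/9 + w² + w*(-61 + w) (j(w) = (w² + (w - 61)*w) + 4/9 = (w² + (-61 + w)*w) + 4/9 = (w² + w*(-61 + w)) + 4/9 = 4/9 + w² + w*(-61 + w))
-4569 + j(t(W)) = -4569 + (4/9 - 61*(-2) + 2*(-2)²) = -4569 + (4/9 + 122 + 2*4) = -4569 + (4/9 + 122 + 8) = -4569 + 1174/9 = -39947/9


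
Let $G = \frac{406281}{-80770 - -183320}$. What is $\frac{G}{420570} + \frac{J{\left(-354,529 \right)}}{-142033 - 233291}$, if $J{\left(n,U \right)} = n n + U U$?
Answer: $- \frac{40449184038633}{37471108808875} \approx -1.0795$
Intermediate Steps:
$G = \frac{406281}{102550}$ ($G = \frac{406281}{-80770 + 183320} = \frac{406281}{102550} \approx 3.9618$)
$J{\left(n,U \right)} = U^{2} + n^{2}$ ($J{\left(n,U \right)} = n^{2} + U^{2} = U^{2} + n^{2}$)
$\frac{G}{420570} + \frac{J{\left(-354,529 \right)}}{-142033 - 233291} = \frac{406281}{102550 \cdot 420570} + \frac{529^{2} + \left(-354\right)^{2}}{-142033 - 233291} = \frac{406281}{102550} \cdot \frac{1}{420570} + \frac{279841 + 125316}{-375324} = \frac{135427}{14376484500} + 405157 \left(- \frac{1}{375324}\right) = \frac{135427}{14376484500} - \frac{405157}{375324} = - \frac{40449184038633}{37471108808875}$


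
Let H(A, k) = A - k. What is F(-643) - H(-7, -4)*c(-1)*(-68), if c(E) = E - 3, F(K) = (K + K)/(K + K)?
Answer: 817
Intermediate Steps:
F(K) = 1 (F(K) = (2*K)/((2*K)) = (2*K)*(1/(2*K)) = 1)
c(E) = -3 + E
F(-643) - H(-7, -4)*c(-1)*(-68) = 1 - (-7 - 1*(-4))*(-3 - 1)*(-68) = 1 - (-7 + 4)*(-4)*(-68) = 1 - (-3*(-4))*(-68) = 1 - 12*(-68) = 1 - 1*(-816) = 1 + 816 = 817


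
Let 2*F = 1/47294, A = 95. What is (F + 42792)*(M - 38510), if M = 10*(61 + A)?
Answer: -74779589152075/47294 ≈ -1.5812e+9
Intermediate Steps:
F = 1/94588 (F = (½)/47294 = (½)*(1/47294) = 1/94588 ≈ 1.0572e-5)
M = 1560 (M = 10*(61 + 95) = 10*156 = 1560)
(F + 42792)*(M - 38510) = (1/94588 + 42792)*(1560 - 38510) = (4047609697/94588)*(-36950) = -74779589152075/47294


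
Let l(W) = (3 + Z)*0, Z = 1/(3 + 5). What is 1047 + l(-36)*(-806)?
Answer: 1047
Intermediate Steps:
Z = ⅛ (Z = 1/8 = ⅛ ≈ 0.12500)
l(W) = 0 (l(W) = (3 + ⅛)*0 = (25/8)*0 = 0)
1047 + l(-36)*(-806) = 1047 + 0*(-806) = 1047 + 0 = 1047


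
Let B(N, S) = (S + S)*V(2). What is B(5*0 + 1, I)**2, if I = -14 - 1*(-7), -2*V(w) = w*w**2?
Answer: 3136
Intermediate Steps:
V(w) = -w**3/2 (V(w) = -w*w**2/2 = -w**3/2)
I = -7 (I = -14 + 7 = -7)
B(N, S) = -8*S (B(N, S) = (S + S)*(-1/2*2**3) = (2*S)*(-1/2*8) = (2*S)*(-4) = -8*S)
B(5*0 + 1, I)**2 = (-8*(-7))**2 = 56**2 = 3136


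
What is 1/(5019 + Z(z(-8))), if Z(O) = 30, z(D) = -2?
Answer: 1/5049 ≈ 0.00019806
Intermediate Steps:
1/(5019 + Z(z(-8))) = 1/(5019 + 30) = 1/5049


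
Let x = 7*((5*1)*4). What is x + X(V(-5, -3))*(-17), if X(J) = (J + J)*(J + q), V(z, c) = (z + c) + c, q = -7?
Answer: -6592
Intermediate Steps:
V(z, c) = z + 2*c (V(z, c) = (c + z) + c = z + 2*c)
X(J) = 2*J*(-7 + J) (X(J) = (J + J)*(J - 7) = (2*J)*(-7 + J) = 2*J*(-7 + J))
x = 140 (x = 7*(5*4) = 7*20 = 140)
x + X(V(-5, -3))*(-17) = 140 + (2*(-5 + 2*(-3))*(-7 + (-5 + 2*(-3))))*(-17) = 140 + (2*(-5 - 6)*(-7 + (-5 - 6)))*(-17) = 140 + (2*(-11)*(-7 - 11))*(-17) = 140 + (2*(-11)*(-18))*(-17) = 140 + 396*(-17) = 140 - 6732 = -6592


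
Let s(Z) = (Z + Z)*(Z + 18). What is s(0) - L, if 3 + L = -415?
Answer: 418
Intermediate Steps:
L = -418 (L = -3 - 415 = -418)
s(Z) = 2*Z*(18 + Z) (s(Z) = (2*Z)*(18 + Z) = 2*Z*(18 + Z))
s(0) - L = 2*0*(18 + 0) - 1*(-418) = 2*0*18 + 418 = 0 + 418 = 418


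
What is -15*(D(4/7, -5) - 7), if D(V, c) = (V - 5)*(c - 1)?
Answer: -2055/7 ≈ -293.57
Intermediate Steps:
D(V, c) = (-1 + c)*(-5 + V) (D(V, c) = (-5 + V)*(-1 + c) = (-1 + c)*(-5 + V))
-15*(D(4/7, -5) - 7) = -15*((5 - 4/7 - 5*(-5) + (4/7)*(-5)) - 7) = -15*((5 - 4/7 + 25 + (4*(1/7))*(-5)) - 7) = -15*((5 - 1*4/7 + 25 + (4/7)*(-5)) - 7) = -15*((5 - 4/7 + 25 - 20/7) - 7) = -15*(186/7 - 7) = -15*137/7 = -2055/7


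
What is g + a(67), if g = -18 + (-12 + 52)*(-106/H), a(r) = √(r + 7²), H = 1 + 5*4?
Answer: -4618/21 + 2*√29 ≈ -209.13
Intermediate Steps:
H = 21 (H = 1 + 20 = 21)
a(r) = √(49 + r) (a(r) = √(r + 49) = √(49 + r))
g = -4618/21 (g = -18 + (-12 + 52)*(-106/21) = -18 + 40*(-106*1/21) = -18 + 40*(-106/21) = -18 - 4240/21 = -4618/21 ≈ -219.90)
g + a(67) = -4618/21 + √(49 + 67) = -4618/21 + √116 = -4618/21 + 2*√29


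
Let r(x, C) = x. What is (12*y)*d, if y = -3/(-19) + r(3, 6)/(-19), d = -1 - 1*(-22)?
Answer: 0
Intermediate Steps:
d = 21 (d = -1 + 22 = 21)
y = 0 (y = -3/(-19) + 3/(-19) = -3*(-1/19) + 3*(-1/19) = 3/19 - 3/19 = 0)
(12*y)*d = (12*0)*21 = 0*21 = 0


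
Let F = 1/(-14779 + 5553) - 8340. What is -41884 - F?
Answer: -309476943/9226 ≈ -33544.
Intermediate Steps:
F = -76944841/9226 (F = 1/(-9226) - 8340 = -1/9226 - 8340 = -76944841/9226 ≈ -8340.0)
-41884 - F = -41884 - 1*(-76944841/9226) = -41884 + 76944841/9226 = -309476943/9226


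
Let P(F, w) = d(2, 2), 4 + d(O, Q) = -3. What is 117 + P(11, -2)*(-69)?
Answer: 600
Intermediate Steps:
d(O, Q) = -7 (d(O, Q) = -4 - 3 = -7)
P(F, w) = -7
117 + P(11, -2)*(-69) = 117 - 7*(-69) = 117 + 483 = 600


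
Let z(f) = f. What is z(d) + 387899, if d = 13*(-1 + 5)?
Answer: 387951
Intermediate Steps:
d = 52 (d = 13*4 = 52)
z(d) + 387899 = 52 + 387899 = 387951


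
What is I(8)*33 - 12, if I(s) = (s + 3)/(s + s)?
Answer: 171/16 ≈ 10.688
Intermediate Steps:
I(s) = (3 + s)/(2*s) (I(s) = (3 + s)/((2*s)) = (3 + s)*(1/(2*s)) = (3 + s)/(2*s))
I(8)*33 - 12 = ((1/2)*(3 + 8)/8)*33 - 12 = ((1/2)*(1/8)*11)*33 - 12 = (11/16)*33 - 12 = 363/16 - 12 = 171/16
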